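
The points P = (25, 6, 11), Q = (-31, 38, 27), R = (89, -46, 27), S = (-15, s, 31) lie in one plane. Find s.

25

The points are coplanar iff PQ · (PR × PS) = 0.
Expanding, this is linear in s: (1920)s + (-48000) = 0.
So s = 25.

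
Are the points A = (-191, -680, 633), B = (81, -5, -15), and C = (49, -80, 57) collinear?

AB = (272, 675, -648), AC = (240, 600, -576).
Comparing components 3 and 1: (-648)(240) − (272)(-576) = 1152 ≠ 0, so AB and AC are not parallel and the points are not collinear.

No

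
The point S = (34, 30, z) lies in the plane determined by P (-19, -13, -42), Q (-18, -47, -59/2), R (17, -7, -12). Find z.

Coplanarity requires PQ · (PR × PS) = 0.
PQ = (1, -34, 25/2), PR = (36, 6, 30); the triple product is linear in z with coefficient 1230 and constant term 11685.
Setting it to zero: z = -19/2.

-19/2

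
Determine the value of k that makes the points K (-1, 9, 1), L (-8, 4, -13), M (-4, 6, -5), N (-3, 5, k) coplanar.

Coplanarity ⇔ det[KL; KM; KN] = 0.
Expanding, this is linear in k: (6)k + (18) = 0.
So k = -3.

-3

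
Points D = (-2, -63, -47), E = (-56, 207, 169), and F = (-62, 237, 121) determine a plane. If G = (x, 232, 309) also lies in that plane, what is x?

The plane through D, E, F has equation −19440x − 3888y = 283824.
Substituting G: (-19440)x + (-902016) = 283824, so x = -61.

-61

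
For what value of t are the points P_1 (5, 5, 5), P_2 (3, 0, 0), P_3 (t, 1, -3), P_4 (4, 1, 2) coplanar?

1

Normal to plane P_1P_2P_4: n = (-5, -1, 3); plane equation n·P = -15.
Requiring n·P_3 = -15: (-5)t + (-10) = -15.
So t = 1.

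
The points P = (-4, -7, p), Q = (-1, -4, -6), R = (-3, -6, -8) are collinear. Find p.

Collinearity requires PQ × PR = 0; each component is linear in p.
The x-component gives (-2)p + (-18) = 0, so p = -9.
The remaining components then also vanish.

-9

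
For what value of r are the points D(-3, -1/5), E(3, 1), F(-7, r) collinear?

-1

The three points are collinear iff det[DE; DF] = 0.
This determinant is linear in r: (6)r + (6) = 0, so r = -1.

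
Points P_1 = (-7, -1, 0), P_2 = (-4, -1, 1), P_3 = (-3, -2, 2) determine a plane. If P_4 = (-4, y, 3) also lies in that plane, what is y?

A normal to the plane is n = P_1P_2 × P_1P_3 = (1, -2, -3).
P_4 lies in the plane iff n · P_1P_4 = 0.
This gives (-2)y + (-8) = 0, so y = -4.

-4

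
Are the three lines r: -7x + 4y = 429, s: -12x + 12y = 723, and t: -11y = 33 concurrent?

No

Intersecting r and s: solving the 2×2 system gives (x, y) = (-188/3, -29/12).
Substitute into t: (0)(-188/3) + (-11)(-29/12) = 319/12.
But t requires 33 ≠ 319/12, so the three lines have no common point.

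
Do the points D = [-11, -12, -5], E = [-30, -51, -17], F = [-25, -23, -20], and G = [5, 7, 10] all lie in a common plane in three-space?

No

With D as base: DE = (-19, -39, -12), DF = (-14, -11, -15), DG = (16, 19, 15).
DF × DG = (120, -30, -90).
DE · (DF × DG) = -30.
Since -30 ≠ 0, the four points are not coplanar.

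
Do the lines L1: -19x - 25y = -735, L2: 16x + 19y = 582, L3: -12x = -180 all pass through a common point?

Intersecting L1 and L2: solving the 2×2 system gives (x, y) = (15, 18).
Substitute into L3: (-12)(15) + (0)(18) = -180.
This equals -180, so (15, 18) lies on all three lines and they are concurrent.

Yes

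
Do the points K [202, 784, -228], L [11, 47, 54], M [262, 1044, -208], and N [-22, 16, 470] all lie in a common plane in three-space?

Yes

With K as base: KL = (-191, -737, 282), KM = (60, 260, 20), KN = (-224, -768, 698).
KM × KN = (196840, -46360, 12160).
KL · (KM × KN) = 0.
The scalar triple product vanishes, so the four points are coplanar.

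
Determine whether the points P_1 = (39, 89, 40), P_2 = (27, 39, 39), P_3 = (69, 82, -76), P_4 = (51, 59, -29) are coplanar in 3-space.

No

The four points are coplanar iff the 3×3 determinant with rows P_1P_2, P_1P_3, P_1P_4 is zero.
Rows: (-12, -50, -1), (30, -7, -116), (12, -30, -69).
Expanding along the first row: (-12)(-2997) − (-50)(-678) + (-1)(-816) = 2880.
Nonzero ⇒ not coplanar.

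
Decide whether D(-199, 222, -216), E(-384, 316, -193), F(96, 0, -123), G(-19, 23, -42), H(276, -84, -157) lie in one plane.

The plane through D, E, F has normal n = DE × DF = (13848, 23990, 13340) and equation n·P = -311412.
Checking the remaining points: n·G = -271622, n·H = -287492.
Since n·G = -271622 ≠ -311412, G is off the plane and the points are not all coplanar.

No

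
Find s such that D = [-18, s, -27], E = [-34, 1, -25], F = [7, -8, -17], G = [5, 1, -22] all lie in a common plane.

7

The points are coplanar iff DE · (DF × DG) = 0.
Expanding, this is linear in s: (-189)s + (1323) = 0.
So s = 7.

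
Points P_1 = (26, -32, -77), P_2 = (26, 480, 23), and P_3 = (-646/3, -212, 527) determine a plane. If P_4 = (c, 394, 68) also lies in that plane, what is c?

8/3

Coplanarity requires P_1P_2 · (P_1P_3 × P_1P_4) = 0.
P_1P_2 = (0, 512, 100), P_1P_3 = (-724/3, -180, 604); the triple product is linear in c with coefficient 327248 and constant term -2617984/3.
Setting it to zero: c = 8/3.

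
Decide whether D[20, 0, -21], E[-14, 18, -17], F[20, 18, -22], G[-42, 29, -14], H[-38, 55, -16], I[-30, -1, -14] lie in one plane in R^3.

The plane through D, E, F has normal n = DE × DF = (-90, -34, -612) and equation n·P = 11052.
Checking the remaining points: n·G = 11362, n·H = 11342, n·I = 11302.
Since n·G = 11362 ≠ 11052, G is off the plane and the points are not all coplanar.

No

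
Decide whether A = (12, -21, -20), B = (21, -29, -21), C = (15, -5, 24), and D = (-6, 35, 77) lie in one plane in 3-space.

With A as base: AB = (9, -8, -1), AC = (3, 16, 44), AD = (-18, 56, 97).
AC × AD = (-912, -1083, 456).
AB · (AC × AD) = 0.
The scalar triple product vanishes, so the four points are coplanar.

Yes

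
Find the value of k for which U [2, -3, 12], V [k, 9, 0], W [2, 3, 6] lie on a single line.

2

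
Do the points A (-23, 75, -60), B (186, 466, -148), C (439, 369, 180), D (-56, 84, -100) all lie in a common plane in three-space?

The four points are coplanar iff the 3×3 determinant with rows AB, AC, AD is zero.
Rows: (209, 391, -88), (462, 294, 240), (-33, 9, -40).
Expanding along the first row: (209)(-13920) − (391)(-10560) + (-88)(13860) = 0.
Zero determinant ⇒ coplanar.

Yes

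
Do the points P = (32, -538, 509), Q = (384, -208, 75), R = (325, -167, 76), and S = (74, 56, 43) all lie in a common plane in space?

No

The four points are coplanar iff the 3×3 determinant with rows PQ, PR, PS is zero.
Rows: (352, 330, -434), (293, 371, -433), (42, 594, -466).
Expanding along the first row: (352)(84316) − (330)(-118352) + (-434)(158460) = -36248.
Nonzero ⇒ not coplanar.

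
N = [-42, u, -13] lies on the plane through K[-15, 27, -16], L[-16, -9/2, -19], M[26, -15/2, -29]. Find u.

Coplanarity requires KL · (KM × KN) = 0.
KL = (-1, -63/2, -3), KM = (41, -69/2, -13); the triple product is linear in u with coefficient -136 and constant term -612.
Setting it to zero: u = -9/2.

-9/2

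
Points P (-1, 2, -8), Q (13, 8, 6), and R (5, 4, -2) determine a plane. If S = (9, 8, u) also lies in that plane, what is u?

2

Coplanarity requires PQ · (PR × PS) = 0.
PQ = (14, 6, 14), PR = (6, 2, 6); the triple product is linear in u with coefficient -8 and constant term 16.
Setting it to zero: u = 2.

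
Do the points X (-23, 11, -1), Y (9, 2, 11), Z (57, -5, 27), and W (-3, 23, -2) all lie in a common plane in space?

The four points are coplanar iff the 3×3 determinant with rows XY, XZ, XW is zero.
Rows: (32, -9, 12), (80, -16, 28), (20, 12, -1).
Expanding along the first row: (32)(-320) − (-9)(-640) + (12)(1280) = -640.
Nonzero ⇒ not coplanar.

No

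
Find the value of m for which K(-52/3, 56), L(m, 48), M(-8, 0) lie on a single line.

Collinearity: (L − K) must be parallel to (M − K) = (28/3, -56).
Cross-multiplying the components: (m − (-52/3))·(-56) = (-8)·(28/3).
Solving gives m = -16.

-16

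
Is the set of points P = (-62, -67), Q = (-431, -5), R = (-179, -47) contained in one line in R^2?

PQ = (-369, 62), PR = (-117, 20).
det[PQ; PR] = (-369)(20) − (62)(-117) = -126.
The determinant is nonzero, so they are not collinear.

No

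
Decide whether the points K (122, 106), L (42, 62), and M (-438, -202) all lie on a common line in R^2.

KL = (-80, -44), KM = (-560, -308).
Twice the signed area of △KLM is (-80)(-308) − (-44)(-560) = 0.
The triangle is degenerate (zero area), so the points are collinear.

Yes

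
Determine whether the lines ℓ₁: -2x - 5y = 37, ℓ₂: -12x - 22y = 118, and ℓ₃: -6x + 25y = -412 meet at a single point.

Lines aᵢx + bᵢy = cᵢ with pairwise distinct directions are concurrent exactly when det[aᵢ bᵢ cᵢ] = 0.
Here the determinant is 48.
Nonzero, so no common point exists.

No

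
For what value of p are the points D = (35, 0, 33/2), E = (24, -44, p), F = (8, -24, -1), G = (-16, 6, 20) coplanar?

-15

Normal to plane DFG: n = (21, 987, -1386); plane equation n·P = -22134.
Requiring n·E = -22134: (-1386)p + (-42924) = -22134.
So p = -15.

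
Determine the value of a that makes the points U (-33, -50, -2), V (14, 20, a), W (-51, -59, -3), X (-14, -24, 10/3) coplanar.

38/3

The points are coplanar iff UV · (UW × UX) = 0.
Expanding, this is linear in a: (-297)a + (3762) = 0.
So a = 38/3.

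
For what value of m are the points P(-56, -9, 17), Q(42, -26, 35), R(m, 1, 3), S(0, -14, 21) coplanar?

Normal to plane PQS: n = (22, 616, 462); plane equation n·X = 1078.
Requiring n·R = 1078: (22)m + (2002) = 1078.
So m = -42.

-42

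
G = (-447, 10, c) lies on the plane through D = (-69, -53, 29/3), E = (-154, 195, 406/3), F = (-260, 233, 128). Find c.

-181/3

Coplanarity requires DE · (DF × DG) = 0.
DE = (-85, 248, 377/3), DF = (-191, 286, 355/3); the triple product is linear in c with coefficient 23058 and constant term 1391166.
Setting it to zero: c = -181/3.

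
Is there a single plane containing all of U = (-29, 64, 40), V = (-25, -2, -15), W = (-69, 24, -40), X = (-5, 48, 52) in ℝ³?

The four points are coplanar iff the 3×3 determinant with rows UV, UW, UX is zero.
Rows: (4, -66, -55), (-40, -40, -80), (24, -16, 12).
Expanding along the first row: (4)(-1760) − (-66)(1440) + (-55)(1600) = 0.
Zero determinant ⇒ coplanar.

Yes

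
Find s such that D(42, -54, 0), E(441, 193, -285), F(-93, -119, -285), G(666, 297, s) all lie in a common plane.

279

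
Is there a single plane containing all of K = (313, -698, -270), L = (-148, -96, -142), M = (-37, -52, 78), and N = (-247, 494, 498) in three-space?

A normal to the plane through K, L, M is n = KL × KM = (126808, 115628, -87106).
The plane has equation n·P = -17498820. For N: n·N = -17580132.
-17580132 ≠ -17498820, so N is off the plane.

No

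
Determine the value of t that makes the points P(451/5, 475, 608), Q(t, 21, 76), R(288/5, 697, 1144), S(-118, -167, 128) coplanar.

Coplanarity ⇔ det[PQ; PR; PS] = 0.
Expanding, this is linear in t: (237552)t + (3088176/5) = 0.
So t = -13/5.

-13/5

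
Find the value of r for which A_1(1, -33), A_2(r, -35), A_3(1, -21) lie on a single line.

The three points are collinear iff det[A_1A_2; A_1A_3] = 0.
This determinant is linear in r: (12)r + (-12) = 0, so r = 1.

1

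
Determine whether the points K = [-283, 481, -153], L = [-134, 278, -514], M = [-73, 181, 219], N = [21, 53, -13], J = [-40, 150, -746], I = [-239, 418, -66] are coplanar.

Yes

The plane through K, L, M has normal n = KL × KM = (-183816, -131238, -2070) and equation n·P = -10788840.
Checking the remaining points: n·N = -10788840, n·J = -10788840, n·I = -10788840.
All equal -10788840, so all 6 points lie in one plane.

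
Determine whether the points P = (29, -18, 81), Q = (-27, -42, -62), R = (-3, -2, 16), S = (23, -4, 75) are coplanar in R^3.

Yes

With P as base: PQ = (-56, -24, -143), PR = (-32, 16, -65), PS = (-6, 14, -6).
PR × PS = (814, 198, -352).
PQ · (PR × PS) = 0.
The scalar triple product vanishes, so the four points are coplanar.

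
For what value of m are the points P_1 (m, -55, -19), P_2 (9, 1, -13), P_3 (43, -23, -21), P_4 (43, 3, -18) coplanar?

The points are coplanar iff P_1P_2 · (P_1P_3 × P_1P_4) = 0.
Expanding, this is linear in m: (-136)m + (816) = 0.
So m = 6.

6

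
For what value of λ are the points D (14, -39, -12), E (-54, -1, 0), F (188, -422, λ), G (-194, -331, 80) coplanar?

Normal to plane DEG: n = (7000, 3760, 27760); plane equation n·P = -381760.
Requiring n·F = -381760: (27760)λ + (-270720) = -381760.
So λ = -4.

-4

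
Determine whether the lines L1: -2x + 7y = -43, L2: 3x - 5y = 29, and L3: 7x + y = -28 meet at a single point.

No

Intersecting L1 and L2: solving the 2×2 system gives (x, y) = (-12/11, -71/11).
Substitute into L3: (7)(-12/11) + (1)(-71/11) = -155/11.
But L3 requires -28 ≠ -155/11, so the three lines have no common point.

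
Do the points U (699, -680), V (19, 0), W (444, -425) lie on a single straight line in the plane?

Yes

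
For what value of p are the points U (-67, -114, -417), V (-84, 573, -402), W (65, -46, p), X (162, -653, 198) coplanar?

-27

Normal to plane UVX: n = (430590, 13890, -148160); plane equation n·P = 31349730.
Requiring n·W = 31349730: (-148160)p + (27349410) = 31349730.
So p = -27.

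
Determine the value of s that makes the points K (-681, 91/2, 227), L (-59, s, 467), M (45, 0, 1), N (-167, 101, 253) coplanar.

211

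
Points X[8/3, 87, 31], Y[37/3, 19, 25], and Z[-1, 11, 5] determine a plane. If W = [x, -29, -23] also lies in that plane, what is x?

-41/3

Coplanarity requires XY · (XZ × XW) = 0.
XY = (29/3, -68, -6), XZ = (-11/3, -76, -26); the triple product is linear in x with coefficient 1312 and constant term 53792/3.
Setting it to zero: x = -41/3.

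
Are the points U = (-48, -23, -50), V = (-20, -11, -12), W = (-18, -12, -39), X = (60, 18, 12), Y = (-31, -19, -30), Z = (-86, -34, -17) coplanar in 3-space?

The plane through U, V, W has normal n = UV × UW = (-286, 832, -52) and equation n·P = -2808.
Checking the remaining points: n·X = -2808, n·Y = -5382, n·Z = -2808.
Since n·Y = -5382 ≠ -2808, Y is off the plane and the points are not all coplanar.

No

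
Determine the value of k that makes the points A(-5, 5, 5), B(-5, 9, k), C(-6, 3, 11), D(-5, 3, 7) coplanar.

1

Normal to plane ACD: n = (8, 2, 2); plane equation n·P = -20.
Requiring n·B = -20: (2)k + (-22) = -20.
So k = 1.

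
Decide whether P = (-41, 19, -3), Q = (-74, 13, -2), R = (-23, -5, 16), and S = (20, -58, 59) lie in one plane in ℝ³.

No

A normal to the plane through P, Q, R is n = PQ × PR = (-90, 645, 900).
The plane has equation n·X = 13245. For S: n·S = 13890.
13890 ≠ 13245, so S is off the plane.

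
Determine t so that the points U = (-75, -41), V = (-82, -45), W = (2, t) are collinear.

3

Collinearity: (W − U) must be parallel to (V − U) = (-7, -4).
Cross-multiplying the components: (t − (-41))·(-7) = (77)·(-4).
Solving gives t = 3.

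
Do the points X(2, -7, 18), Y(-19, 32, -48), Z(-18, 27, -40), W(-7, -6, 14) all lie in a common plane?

The four points are coplanar iff the 3×3 determinant with rows XY, XZ, XW is zero.
Rows: (-21, 39, -66), (-20, 34, -58), (-9, 1, -4).
Expanding along the first row: (-21)(-78) − (39)(-442) + (-66)(286) = 0.
Zero determinant ⇒ coplanar.

Yes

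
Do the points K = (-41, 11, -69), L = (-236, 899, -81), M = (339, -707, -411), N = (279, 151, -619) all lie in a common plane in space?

The four points are coplanar iff the 3×3 determinant with rows KL, KM, KN is zero.
Rows: (-195, 888, -12), (380, -718, -342), (320, 140, -550).
Expanding along the first row: (-195)(442780) − (888)(-99560) + (-12)(282960) = -1328340.
Nonzero ⇒ not coplanar.

No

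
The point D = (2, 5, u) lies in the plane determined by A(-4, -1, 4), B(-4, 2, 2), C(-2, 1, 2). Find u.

A normal to the plane is n = AB × AC = (-2, -4, -6).
D lies in the plane iff n · AD = 0.
This gives (-6)u + (-12) = 0, so u = -2.

-2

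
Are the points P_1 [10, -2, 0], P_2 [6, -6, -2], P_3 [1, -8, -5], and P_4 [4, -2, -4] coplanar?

Yes

A normal to the plane through P_1, P_2, P_3 is n = P_1P_2 × P_1P_3 = (8, -2, -12).
The plane has equation n·P = 84. For P_4: n·P_4 = 84.
Equal, so P_4 lies in the plane and all four are coplanar.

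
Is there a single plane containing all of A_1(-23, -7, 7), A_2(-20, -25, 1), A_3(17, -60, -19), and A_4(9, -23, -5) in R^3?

No

A normal to the plane through A_1, A_2, A_3 is n = A_1A_2 × A_1A_3 = (150, -162, 561).
The plane has equation n·P = 1611. For A_4: n·A_4 = 2271.
2271 ≠ 1611, so A_4 is off the plane.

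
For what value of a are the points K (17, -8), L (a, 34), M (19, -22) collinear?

The three points are collinear iff det[KL; KM] = 0.
This determinant is linear in a: (-14)a + (154) = 0, so a = 11.

11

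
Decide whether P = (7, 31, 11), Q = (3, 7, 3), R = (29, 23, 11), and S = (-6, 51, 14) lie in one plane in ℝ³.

No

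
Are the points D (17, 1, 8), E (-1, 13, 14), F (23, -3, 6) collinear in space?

DE = (-18, 12, 6), DF = (6, -4, -2).
Each component of DF is -1/3 times the corresponding component of DE, so DF = -1/3·DE and the points are collinear.

Yes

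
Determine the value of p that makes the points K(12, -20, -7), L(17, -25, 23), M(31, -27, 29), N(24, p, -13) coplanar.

-20

The points are coplanar iff KL · (KM × KN) = 0.
Expanding, this is linear in p: (390)p + (7800) = 0.
So p = -20.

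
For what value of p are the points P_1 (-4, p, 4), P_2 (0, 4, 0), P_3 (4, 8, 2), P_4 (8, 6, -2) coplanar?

The points are coplanar iff P_1P_2 · (P_1P_3 × P_1P_4) = 0.
Expanding, this is linear in p: (-24)p + (144) = 0.
So p = 6.

6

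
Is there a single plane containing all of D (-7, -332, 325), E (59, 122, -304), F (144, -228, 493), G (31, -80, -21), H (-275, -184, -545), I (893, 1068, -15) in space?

The plane through D, E, F has normal n = DE × DF = (141688, -106067, -61690) and equation n·P = 14173178.
Checking the remaining points: n·G = 14173178, n·H = 14173178, n·I = 14173178.
All equal 14173178, so all 6 points lie in one plane.

Yes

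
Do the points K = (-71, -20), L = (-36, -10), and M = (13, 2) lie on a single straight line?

KL = (35, 10), KM = (84, 22).
Twice the signed area of △KLM is (35)(22) − (10)(84) = -70.
The area is nonzero, so the three points are not collinear.

No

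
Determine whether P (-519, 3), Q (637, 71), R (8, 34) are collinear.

Yes

PQ = (1156, 68), PR = (527, 31).
det[PQ; PR] = (1156)(31) − (68)(527) = 0.
The determinant is zero, so the points are collinear.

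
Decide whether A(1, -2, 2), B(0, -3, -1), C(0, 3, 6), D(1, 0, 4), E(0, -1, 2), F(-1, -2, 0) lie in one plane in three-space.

The plane through A, B, C has normal n = AB × AC = (11, 7, -6) and equation n·P = -15.
Checking the remaining points: n·D = -13, n·E = -19, n·F = -25.
Since n·D = -13 ≠ -15, D is off the plane and the points are not all coplanar.

No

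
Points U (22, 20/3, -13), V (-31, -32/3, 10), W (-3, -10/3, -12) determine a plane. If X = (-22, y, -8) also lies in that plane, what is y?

-31/3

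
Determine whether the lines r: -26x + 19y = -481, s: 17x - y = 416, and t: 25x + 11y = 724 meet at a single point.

No

Intersecting r and s: solving the 2×2 system gives (x, y) = (7423/297, 2639/297).
Substitute into t: (25)(7423/297) + (11)(2639/297) = 214604/297.
But t requires 724 ≠ 214604/297, so the three lines have no common point.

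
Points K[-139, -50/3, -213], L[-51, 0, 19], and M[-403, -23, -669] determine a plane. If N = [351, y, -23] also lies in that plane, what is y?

-373/3

A normal to the plane is n = KL × KM = (-18392/3, -21120, 11528/3).
N lies in the plane iff n · KN = 0.
This gives (-21120)y + (-2625920) = 0, so y = -373/3.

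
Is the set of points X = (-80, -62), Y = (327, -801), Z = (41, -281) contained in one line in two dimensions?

No

XY = (407, -739), XZ = (121, -219).
Twice the signed area of △XYZ is (407)(-219) − (-739)(121) = 286.
The area is nonzero, so the three points are not collinear.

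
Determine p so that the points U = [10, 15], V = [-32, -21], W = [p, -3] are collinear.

-11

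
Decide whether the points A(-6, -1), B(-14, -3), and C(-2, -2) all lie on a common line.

AB = (-8, -2), AC = (4, -1).
Twice the signed area of △ABC is (-8)(-1) − (-2)(4) = 16.
The area is nonzero, so the three points are not collinear.

No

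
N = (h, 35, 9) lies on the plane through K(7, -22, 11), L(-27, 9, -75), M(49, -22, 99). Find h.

19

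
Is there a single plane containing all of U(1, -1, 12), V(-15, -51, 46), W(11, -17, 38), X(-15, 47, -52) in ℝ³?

With U as base: UV = (-16, -50, 34), UW = (10, -16, 26), UX = (-16, 48, -64).
UW × UX = (-224, 224, 224).
UV · (UW × UX) = 0.
The scalar triple product vanishes, so the four points are coplanar.

Yes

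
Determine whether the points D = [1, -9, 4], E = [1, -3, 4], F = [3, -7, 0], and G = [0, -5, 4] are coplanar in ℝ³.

A normal to the plane through D, E, F is n = DE × DF = (-24, 0, -12).
The plane has equation n·P = -72. For G: n·G = -48.
-48 ≠ -72, so G is off the plane.

No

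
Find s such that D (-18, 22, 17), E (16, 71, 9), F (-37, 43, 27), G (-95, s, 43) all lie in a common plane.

Normal to plane DEF: n = (658, -188, 1645); plane equation n·P = 11985.
Requiring n·G = 11985: (-188)s + (8225) = 11985.
So s = -20.

-20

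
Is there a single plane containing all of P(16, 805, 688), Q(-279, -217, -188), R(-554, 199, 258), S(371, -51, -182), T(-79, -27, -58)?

The plane through P, Q, R has normal n = PQ × PR = (-91396, 372470, -403770) and equation n·X = 20582254.
Checking the remaining points: n·S = 20582254, n·T = 20582254.
All equal 20582254, so all 5 points lie in one plane.

Yes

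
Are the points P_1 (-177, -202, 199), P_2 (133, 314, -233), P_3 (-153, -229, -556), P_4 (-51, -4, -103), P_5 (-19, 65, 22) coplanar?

The plane through P_1, P_2, P_3 has normal n = P_1P_2 × P_1P_3 = (-401244, 223682, -20754) and equation n·P = 21706378.
Checking the remaining points: n·P_4 = 21706378, n·P_5 = 21706378.
All equal 21706378, so all 5 points lie in one plane.

Yes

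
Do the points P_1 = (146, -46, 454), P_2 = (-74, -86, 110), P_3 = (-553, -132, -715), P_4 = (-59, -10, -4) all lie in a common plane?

No

With P_1 as base: P_1P_2 = (-220, -40, -344), P_1P_3 = (-699, -86, -1169), P_1P_4 = (-205, 36, -458).
P_1P_3 × P_1P_4 = (81472, -80497, -42794).
P_1P_2 · (P_1P_3 × P_1P_4) = 17176.
Since 17176 ≠ 0, the four points are not coplanar.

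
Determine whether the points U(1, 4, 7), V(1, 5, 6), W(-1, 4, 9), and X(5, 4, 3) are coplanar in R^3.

Yes

With U as base: UV = (0, 1, -1), UW = (-2, 0, 2), UX = (4, 0, -4).
UW × UX = (0, 0, 0).
UV · (UW × UX) = 0.
The scalar triple product vanishes, so the four points are coplanar.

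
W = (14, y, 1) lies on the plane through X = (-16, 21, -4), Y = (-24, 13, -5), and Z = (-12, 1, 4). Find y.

47

Coplanarity requires XY · (XZ × XW) = 0.
XY = (-8, -8, -1), XZ = (4, -20, 8); the triple product is linear in y with coefficient 60 and constant term -2820.
Setting it to zero: y = 47.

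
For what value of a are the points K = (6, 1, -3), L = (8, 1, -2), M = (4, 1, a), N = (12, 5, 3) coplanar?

-4

Normal to plane KLN: n = (-4, -6, 8); plane equation n·P = -54.
Requiring n·M = -54: (8)a + (-22) = -54.
So a = -4.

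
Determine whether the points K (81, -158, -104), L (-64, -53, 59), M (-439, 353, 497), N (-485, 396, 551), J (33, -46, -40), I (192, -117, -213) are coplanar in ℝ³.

No

The plane through K, L, M has normal n = KL × KM = (-20188, 2385, -19495) and equation n·P = 15422.
Checking the remaining points: n·N = -6105, n·J = 3886, n·I = -2706.
Since n·N = -6105 ≠ 15422, N is off the plane and the points are not all coplanar.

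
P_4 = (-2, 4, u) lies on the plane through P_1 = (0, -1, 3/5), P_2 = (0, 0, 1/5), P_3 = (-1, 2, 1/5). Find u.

1/5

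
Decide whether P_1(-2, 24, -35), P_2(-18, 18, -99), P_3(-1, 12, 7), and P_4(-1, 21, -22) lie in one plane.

No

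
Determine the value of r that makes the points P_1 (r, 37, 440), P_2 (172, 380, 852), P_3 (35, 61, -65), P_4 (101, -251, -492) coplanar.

Coplanarity ⇔ det[P_1P_2; P_1P_3; P_1P_4] = 0.
Expanding, this is linear in r: (149891)r + (-40320679) = 0.
So r = 269.

269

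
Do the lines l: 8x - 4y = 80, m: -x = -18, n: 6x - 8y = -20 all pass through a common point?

The three lines meet at one point iff the augmented coefficient matrix [aᵢ bᵢ cᵢ] has rank < 3, i.e. its determinant vanishes.
Here the determinant is 0.
It vanishes, so the lines are concurrent at (18, 16).

Yes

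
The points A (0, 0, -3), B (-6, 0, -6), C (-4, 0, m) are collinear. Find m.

-5

Direction AB = (-6, 0, -3). From the x-coordinate of C, the parameter along the line is τ = (-4 − 0)/(-6) = 2/3.
Then m = (-3) + 2/3·(-3) = -5.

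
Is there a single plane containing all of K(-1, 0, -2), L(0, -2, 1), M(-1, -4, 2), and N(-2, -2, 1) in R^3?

No

With K as base: KL = (1, -2, 3), KM = (0, -4, 4), KN = (-1, -2, 3).
KM × KN = (-4, -4, -4).
KL · (KM × KN) = -8.
Since -8 ≠ 0, the four points are not coplanar.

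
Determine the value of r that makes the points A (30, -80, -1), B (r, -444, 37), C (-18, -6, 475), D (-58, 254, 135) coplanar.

114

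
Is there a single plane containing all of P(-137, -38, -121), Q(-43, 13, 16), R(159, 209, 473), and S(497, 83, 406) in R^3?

No

A normal to the plane through P, Q, R is n = PQ × PR = (-3545, -15284, 8122).
The plane has equation n·X = 83695. For S: n·S = 267095.
267095 ≠ 83695, so S is off the plane.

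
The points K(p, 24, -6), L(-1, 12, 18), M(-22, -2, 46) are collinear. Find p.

Collinearity requires KL × KM = 0; each component is linear in p.
The y-component gives (28)p + (-476) = 0, so p = 17.
The remaining components then also vanish.

17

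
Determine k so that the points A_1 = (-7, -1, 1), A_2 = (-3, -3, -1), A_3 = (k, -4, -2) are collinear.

-1

Direction A_1A_2 = (4, -2, -2). From the y-coordinate of A_3, the parameter along the line is τ = (-4 − (-1))/(-2) = 3/2.
Then k = (-7) + 3/2·(4) = -1.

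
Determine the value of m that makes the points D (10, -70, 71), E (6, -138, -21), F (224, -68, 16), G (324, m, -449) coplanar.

-388

Normal to plane DEF: n = (3924, -19908, 14544); plane equation n·P = 2465424.
Requiring n·G = 2465424: (-19908)m + (-5258880) = 2465424.
So m = -388.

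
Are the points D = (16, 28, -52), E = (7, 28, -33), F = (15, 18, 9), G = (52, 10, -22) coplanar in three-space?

Yes

The four points are coplanar iff the 3×3 determinant with rows DE, DF, DG is zero.
Rows: (-9, 0, 19), (-1, -10, 61), (36, -18, 30).
Expanding along the first row: (-9)(798) − (0)(-2226) + (19)(378) = 0.
Zero determinant ⇒ coplanar.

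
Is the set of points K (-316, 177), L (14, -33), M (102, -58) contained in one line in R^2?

No

KL = (330, -210), KM = (418, -235).
If collinear, KM would be a scalar multiple of KL. But (330)·(-235) ≠ (-210)·(418) (difference 10230), so they are not parallel; the points are not collinear.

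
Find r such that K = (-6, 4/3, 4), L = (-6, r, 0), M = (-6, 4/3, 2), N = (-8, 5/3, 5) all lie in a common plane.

Normal to plane KMN: n = (2/3, 4, 0); plane equation n·P = 4/3.
Requiring n·L = 4/3: (4)r + (-4) = 4/3.
So r = 4/3.

4/3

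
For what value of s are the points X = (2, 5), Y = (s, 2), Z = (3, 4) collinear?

5

Collinearity: (Y − X) must be parallel to (Z − X) = (1, -1).
Cross-multiplying the components: (s − 2)·(-1) = (-3)·(1).
Solving gives s = 5.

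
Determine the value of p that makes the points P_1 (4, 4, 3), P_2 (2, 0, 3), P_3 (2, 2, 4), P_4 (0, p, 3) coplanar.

Normal to plane P_1P_2P_3: n = (-4, 2, -4); plane equation n·P = -20.
Requiring n·P_4 = -20: (2)p + (-12) = -20.
So p = -4.

-4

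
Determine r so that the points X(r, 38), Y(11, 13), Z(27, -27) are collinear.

1

Collinearity: (X − Y) must be parallel to (Z − Y) = (16, -40).
Cross-multiplying the components: (r − 11)·(-40) = (25)·(16).
Solving gives r = 1.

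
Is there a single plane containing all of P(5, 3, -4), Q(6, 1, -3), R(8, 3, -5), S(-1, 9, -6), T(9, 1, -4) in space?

The plane through P, Q, R has normal n = PQ × PR = (2, 4, 6) and equation n·X = -2.
Checking the remaining points: n·S = -2, n·T = -2.
All equal -2, so all 5 points lie in one plane.

Yes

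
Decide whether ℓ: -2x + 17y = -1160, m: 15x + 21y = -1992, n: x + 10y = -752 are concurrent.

Yes

The three lines meet at one point iff the augmented coefficient matrix [aᵢ bᵢ cᵢ] has rank < 3, i.e. its determinant vanishes.
Here the determinant is 0.
It vanishes, so the lines are concurrent at (-32, -72).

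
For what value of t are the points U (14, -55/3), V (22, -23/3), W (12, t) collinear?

-21

Collinearity: (W − U) must be parallel to (V − U) = (8, 32/3).
Cross-multiplying the components: (t − (-55/3))·(8) = (-2)·(32/3).
Solving gives t = -21.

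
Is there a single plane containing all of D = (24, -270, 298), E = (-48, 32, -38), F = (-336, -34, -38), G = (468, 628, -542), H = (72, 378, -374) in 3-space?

The plane through D, E, F has normal n = DE × DF = (-22176, 96768, 91728) and equation n·P = 675360.
Checking the remaining points: n·G = 675360, n·H = 675360.
All equal 675360, so all 5 points lie in one plane.

Yes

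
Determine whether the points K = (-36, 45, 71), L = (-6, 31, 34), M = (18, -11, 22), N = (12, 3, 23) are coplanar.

Yes

A normal to the plane through K, L, M is n = KL × KM = (-1386, -528, -924).
The plane has equation n·P = -39468. For N: n·N = -39468.
Equal, so N lies in the plane and all four are coplanar.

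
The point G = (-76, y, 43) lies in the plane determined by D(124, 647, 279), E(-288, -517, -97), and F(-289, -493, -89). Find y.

Coplanarity requires DE · (DF × DG) = 0.
DE = (-412, -1164, -376), DF = (-413, -1140, -368); the triple product is linear in y with coefficient 3672 and constant term 290088.
Setting it to zero: y = -79.

-79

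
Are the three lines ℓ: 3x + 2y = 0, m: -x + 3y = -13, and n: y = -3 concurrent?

The three lines meet at one point iff the augmented coefficient matrix [aᵢ bᵢ cᵢ] has rank < 3, i.e. its determinant vanishes.
Here the determinant is 6.
Nonzero, so no common point exists.

No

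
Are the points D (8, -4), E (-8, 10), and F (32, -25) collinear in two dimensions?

Yes

DE = (-16, 14), DF = (24, -21).
Checking proportionality: DF = -3/2·DE, so the vectors are parallel and the points are collinear.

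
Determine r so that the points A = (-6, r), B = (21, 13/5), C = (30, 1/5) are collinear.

49/5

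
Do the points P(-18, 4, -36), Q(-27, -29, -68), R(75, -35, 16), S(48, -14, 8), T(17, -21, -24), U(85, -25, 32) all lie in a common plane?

The plane through P, Q, R has normal n = PQ × PR = (-2964, -2508, 3420) and equation n·X = -79800.
Checking the remaining points: n·S = -79800, n·T = -79800, n·U = -79800.
All equal -79800, so all 6 points lie in one plane.

Yes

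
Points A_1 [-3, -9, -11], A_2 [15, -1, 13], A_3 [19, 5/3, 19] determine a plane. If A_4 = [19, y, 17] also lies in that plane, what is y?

-1

The plane through A_1, A_2, A_3 has equation −16x − 12y + 16z = -20.
Substituting A_4: (-12)y + (-32) = -20, so y = -1.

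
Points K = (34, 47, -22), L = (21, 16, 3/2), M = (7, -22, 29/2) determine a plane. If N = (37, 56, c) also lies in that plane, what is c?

The plane through K, L, M has equation 490x − 160y + 60z = 7820.
Substituting N: (60)c + (9170) = 7820, so c = -45/2.

-45/2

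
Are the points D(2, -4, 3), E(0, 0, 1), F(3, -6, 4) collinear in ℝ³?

Yes

DE = (-2, 4, -2), DF = (1, -2, 1).
DE × DF = (0, 0, 0).
The cross product vanishes, so the three points are collinear.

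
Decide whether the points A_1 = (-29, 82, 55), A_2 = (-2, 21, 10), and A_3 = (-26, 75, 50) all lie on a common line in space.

A_1A_2 = (27, -61, -45), A_1A_3 = (3, -7, -5).
Comparing components 2 and 3: (-61)(-5) − (-45)(-7) = -10 ≠ 0, so A_1A_2 and A_1A_3 are not parallel and the points are not collinear.

No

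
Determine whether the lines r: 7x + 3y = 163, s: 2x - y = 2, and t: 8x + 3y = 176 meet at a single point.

Yes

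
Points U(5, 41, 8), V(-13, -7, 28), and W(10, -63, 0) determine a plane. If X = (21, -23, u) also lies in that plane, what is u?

-12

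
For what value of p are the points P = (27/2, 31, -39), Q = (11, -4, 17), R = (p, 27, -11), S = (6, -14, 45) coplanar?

11/2

Normal to plane PQS: n = (-420, -210, -150); plane equation n·X = -6330.
Requiring n·R = -6330: (-420)p + (-4020) = -6330.
So p = 11/2.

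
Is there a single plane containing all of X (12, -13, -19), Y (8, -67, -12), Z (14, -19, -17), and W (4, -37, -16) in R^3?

No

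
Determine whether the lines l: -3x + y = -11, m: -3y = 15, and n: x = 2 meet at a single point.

The three lines meet at one point iff the augmented coefficient matrix [aᵢ bᵢ cᵢ] has rank < 3, i.e. its determinant vanishes.
Here the determinant is 0.
It vanishes, so the lines are concurrent at (2, -5).

Yes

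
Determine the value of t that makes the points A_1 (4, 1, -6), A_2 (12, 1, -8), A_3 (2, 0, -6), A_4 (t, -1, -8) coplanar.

8

Normal to plane A_1A_2A_3: n = (-2, 4, -8); plane equation n·P = 44.
Requiring n·A_4 = 44: (-2)t + (60) = 44.
So t = 8.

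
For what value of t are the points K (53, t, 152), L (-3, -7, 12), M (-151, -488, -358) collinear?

175

Collinearity requires KL × KM = 0; each component is linear in t.
The x-component gives (370)t + (-64750) = 0, so t = 175.
The remaining components then also vanish.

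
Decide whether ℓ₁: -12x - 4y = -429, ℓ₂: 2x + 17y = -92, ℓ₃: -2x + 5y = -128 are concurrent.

No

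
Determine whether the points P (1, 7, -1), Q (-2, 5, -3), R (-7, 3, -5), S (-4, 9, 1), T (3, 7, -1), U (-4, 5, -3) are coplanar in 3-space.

Yes

The plane through P, Q, R has normal n = PQ × PR = (0, 4, -4) and equation n·X = 32.
Checking the remaining points: n·S = 32, n·T = 32, n·U = 32.
All equal 32, so all 6 points lie in one plane.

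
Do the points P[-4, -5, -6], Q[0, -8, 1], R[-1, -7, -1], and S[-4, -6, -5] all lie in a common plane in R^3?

Yes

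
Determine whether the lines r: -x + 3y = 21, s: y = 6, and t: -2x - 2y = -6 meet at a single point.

Yes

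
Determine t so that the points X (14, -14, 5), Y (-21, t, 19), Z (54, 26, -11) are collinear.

Collinearity requires XY × XZ = 0; each component is linear in t.
The x-component gives (-16)t + (-784) = 0, so t = -49.
The remaining components then also vanish.

-49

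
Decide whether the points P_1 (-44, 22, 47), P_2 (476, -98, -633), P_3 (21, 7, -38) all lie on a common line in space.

Yes

P_1P_2 = (520, -120, -680), P_1P_3 = (65, -15, -85).
P_1P_2 × P_1P_3 = (0, 0, 0).
The cross product vanishes, so the three points are collinear.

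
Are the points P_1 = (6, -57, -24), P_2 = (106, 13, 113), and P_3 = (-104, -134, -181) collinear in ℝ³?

No

P_1P_2 = (100, 70, 137), P_1P_3 = (-110, -77, -157).
Comparing components 2 and 3: (70)(-157) − (137)(-77) = -441 ≠ 0, so P_1P_2 and P_1P_3 are not parallel and the points are not collinear.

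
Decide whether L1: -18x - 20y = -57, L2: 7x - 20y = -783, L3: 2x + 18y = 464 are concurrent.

Intersecting L1 and L2: solving the 2×2 system gives (x, y) = (-726/25, 14493/500).
Substitute into L3: (2)(-726/25) + (18)(14493/500) = 115917/250.
But L3 requires 464 ≠ 115917/250, so the three lines have no common point.

No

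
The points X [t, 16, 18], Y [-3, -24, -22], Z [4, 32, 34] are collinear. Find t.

2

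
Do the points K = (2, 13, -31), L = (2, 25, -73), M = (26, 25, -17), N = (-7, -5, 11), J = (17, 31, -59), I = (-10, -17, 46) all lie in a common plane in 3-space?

Yes

The plane through K, L, M has normal n = KL × KM = (672, -1008, -288) and equation n·P = -2832.
Checking the remaining points: n·N = -2832, n·J = -2832, n·I = -2832.
All equal -2832, so all 6 points lie in one plane.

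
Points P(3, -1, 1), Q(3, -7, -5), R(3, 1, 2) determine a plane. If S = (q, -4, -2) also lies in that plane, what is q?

The plane through P, Q, R has equation 6x = 18.
Substituting S: (6)q + (0) = 18, so q = 3.

3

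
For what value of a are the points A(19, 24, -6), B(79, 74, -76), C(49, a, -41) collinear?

49

Direction AB = (60, 50, -70). From the x-coordinate of C, the parameter along the line is τ = (49 − 19)/60 = 1/2.
Then a = 24 + 1/2·(50) = 49.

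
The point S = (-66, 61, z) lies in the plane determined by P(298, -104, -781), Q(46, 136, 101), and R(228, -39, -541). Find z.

The plane through P, Q, R has equation 270x − 1260y + 420z = -116520.
Substituting S: (420)z + (-94680) = -116520, so z = -52.

-52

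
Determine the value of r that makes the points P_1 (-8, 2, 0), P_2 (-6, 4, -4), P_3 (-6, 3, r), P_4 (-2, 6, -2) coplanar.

Normal to plane P_1P_2P_4: n = (12, -20, -4); plane equation n·P = -136.
Requiring n·P_3 = -136: (-4)r + (-132) = -136.
So r = 1.

1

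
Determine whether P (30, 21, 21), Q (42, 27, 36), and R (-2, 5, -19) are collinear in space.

Yes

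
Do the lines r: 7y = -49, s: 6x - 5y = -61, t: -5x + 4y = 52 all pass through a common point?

Yes

Intersecting r and s: solving the 2×2 system gives (x, y) = (-16, -7).
Substitute into t: (-5)(-16) + (4)(-7) = 52.
This equals 52, so (-16, -7) lies on all three lines and they are concurrent.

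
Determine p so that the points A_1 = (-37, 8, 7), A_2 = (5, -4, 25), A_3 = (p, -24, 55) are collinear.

75

Collinearity requires A_1A_2 × A_1A_3 = 0; each component is linear in p.
The y-component gives (18)p + (-1350) = 0, so p = 75.
The remaining components then also vanish.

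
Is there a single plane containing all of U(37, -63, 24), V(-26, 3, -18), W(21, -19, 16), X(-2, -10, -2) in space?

No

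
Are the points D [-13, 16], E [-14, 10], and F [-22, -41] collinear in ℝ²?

DE = (-1, -6), DF = (-9, -57).
det[DE; DF] = (-1)(-57) − (-6)(-9) = 3.
The determinant is nonzero, so they are not collinear.

No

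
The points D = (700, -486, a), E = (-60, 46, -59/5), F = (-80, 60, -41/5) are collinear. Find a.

Direction EF = (-20, 14, 18/5). From the x-coordinate of D, the parameter along the line is τ = (700 − (-60))/(-20) = -38.
Then a = (-59/5) + (-38)·(18/5) = -743/5.

-743/5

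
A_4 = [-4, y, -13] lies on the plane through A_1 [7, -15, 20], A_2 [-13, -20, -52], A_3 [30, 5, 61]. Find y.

-20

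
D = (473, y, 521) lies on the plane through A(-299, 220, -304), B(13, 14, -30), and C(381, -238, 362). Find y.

-309

The plane through A, B, C has equation −11704x − 21472y − 2816z = -368280.
Substituting D: (-21472)y + (-7003128) = -368280, so y = -309.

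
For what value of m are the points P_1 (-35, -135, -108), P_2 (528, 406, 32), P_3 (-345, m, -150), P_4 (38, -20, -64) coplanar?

-372

Normal to plane P_1P_2P_4: n = (7704, -14552, 25252); plane equation n·P = -1032336.
Requiring n·P_3 = -1032336: (-14552)m + (-6445680) = -1032336.
So m = -372.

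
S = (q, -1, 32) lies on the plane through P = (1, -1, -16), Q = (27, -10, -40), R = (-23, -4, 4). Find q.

-55

The plane through P, Q, R has equation −252x + 56y − 294z = 4396.
Substituting S: (-252)q + (-9464) = 4396, so q = -55.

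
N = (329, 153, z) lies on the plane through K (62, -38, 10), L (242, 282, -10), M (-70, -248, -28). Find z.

A normal to the plane is n = KL × KM = (-16360, 9480, 4440).
N lies in the plane iff n · KN = 0.
This gives (4440)z + (-2601840) = 0, so z = 586.

586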